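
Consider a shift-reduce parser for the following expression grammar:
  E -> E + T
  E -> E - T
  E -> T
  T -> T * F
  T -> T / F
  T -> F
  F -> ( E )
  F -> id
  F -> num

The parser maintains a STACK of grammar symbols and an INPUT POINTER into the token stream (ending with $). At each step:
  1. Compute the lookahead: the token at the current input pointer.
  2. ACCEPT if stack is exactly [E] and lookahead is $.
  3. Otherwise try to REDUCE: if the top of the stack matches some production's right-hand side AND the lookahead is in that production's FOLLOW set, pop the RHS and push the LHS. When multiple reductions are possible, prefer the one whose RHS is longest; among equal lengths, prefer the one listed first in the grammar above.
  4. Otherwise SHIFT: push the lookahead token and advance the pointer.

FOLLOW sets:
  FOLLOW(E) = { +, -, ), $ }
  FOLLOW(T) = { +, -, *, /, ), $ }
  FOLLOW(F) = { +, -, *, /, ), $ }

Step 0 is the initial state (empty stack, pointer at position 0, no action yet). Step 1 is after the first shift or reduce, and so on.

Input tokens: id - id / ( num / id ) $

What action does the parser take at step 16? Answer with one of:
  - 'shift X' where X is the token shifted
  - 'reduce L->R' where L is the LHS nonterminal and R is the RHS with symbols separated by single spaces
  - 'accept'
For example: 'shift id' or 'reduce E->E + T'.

Step 1: shift id. Stack=[id] ptr=1 lookahead=- remaining=[- id / ( num / id ) $]
Step 2: reduce F->id. Stack=[F] ptr=1 lookahead=- remaining=[- id / ( num / id ) $]
Step 3: reduce T->F. Stack=[T] ptr=1 lookahead=- remaining=[- id / ( num / id ) $]
Step 4: reduce E->T. Stack=[E] ptr=1 lookahead=- remaining=[- id / ( num / id ) $]
Step 5: shift -. Stack=[E -] ptr=2 lookahead=id remaining=[id / ( num / id ) $]
Step 6: shift id. Stack=[E - id] ptr=3 lookahead=/ remaining=[/ ( num / id ) $]
Step 7: reduce F->id. Stack=[E - F] ptr=3 lookahead=/ remaining=[/ ( num / id ) $]
Step 8: reduce T->F. Stack=[E - T] ptr=3 lookahead=/ remaining=[/ ( num / id ) $]
Step 9: shift /. Stack=[E - T /] ptr=4 lookahead=( remaining=[( num / id ) $]
Step 10: shift (. Stack=[E - T / (] ptr=5 lookahead=num remaining=[num / id ) $]
Step 11: shift num. Stack=[E - T / ( num] ptr=6 lookahead=/ remaining=[/ id ) $]
Step 12: reduce F->num. Stack=[E - T / ( F] ptr=6 lookahead=/ remaining=[/ id ) $]
Step 13: reduce T->F. Stack=[E - T / ( T] ptr=6 lookahead=/ remaining=[/ id ) $]
Step 14: shift /. Stack=[E - T / ( T /] ptr=7 lookahead=id remaining=[id ) $]
Step 15: shift id. Stack=[E - T / ( T / id] ptr=8 lookahead=) remaining=[) $]
Step 16: reduce F->id. Stack=[E - T / ( T / F] ptr=8 lookahead=) remaining=[) $]

Answer: reduce F->id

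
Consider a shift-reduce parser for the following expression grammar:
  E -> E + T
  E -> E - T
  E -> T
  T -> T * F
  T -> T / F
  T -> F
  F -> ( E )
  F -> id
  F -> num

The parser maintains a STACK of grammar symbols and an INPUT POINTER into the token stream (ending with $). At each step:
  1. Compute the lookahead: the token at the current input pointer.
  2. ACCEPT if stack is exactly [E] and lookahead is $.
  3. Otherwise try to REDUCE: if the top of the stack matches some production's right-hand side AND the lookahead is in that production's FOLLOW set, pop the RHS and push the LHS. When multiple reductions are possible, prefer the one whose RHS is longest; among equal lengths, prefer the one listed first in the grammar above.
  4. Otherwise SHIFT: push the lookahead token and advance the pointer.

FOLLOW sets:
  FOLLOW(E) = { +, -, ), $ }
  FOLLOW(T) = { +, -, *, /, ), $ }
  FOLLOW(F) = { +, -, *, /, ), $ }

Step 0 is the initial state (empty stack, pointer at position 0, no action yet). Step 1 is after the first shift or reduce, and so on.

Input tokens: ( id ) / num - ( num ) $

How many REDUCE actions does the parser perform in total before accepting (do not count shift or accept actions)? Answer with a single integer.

Step 1: shift (. Stack=[(] ptr=1 lookahead=id remaining=[id ) / num - ( num ) $]
Step 2: shift id. Stack=[( id] ptr=2 lookahead=) remaining=[) / num - ( num ) $]
Step 3: reduce F->id. Stack=[( F] ptr=2 lookahead=) remaining=[) / num - ( num ) $]
Step 4: reduce T->F. Stack=[( T] ptr=2 lookahead=) remaining=[) / num - ( num ) $]
Step 5: reduce E->T. Stack=[( E] ptr=2 lookahead=) remaining=[) / num - ( num ) $]
Step 6: shift ). Stack=[( E )] ptr=3 lookahead=/ remaining=[/ num - ( num ) $]
Step 7: reduce F->( E ). Stack=[F] ptr=3 lookahead=/ remaining=[/ num - ( num ) $]
Step 8: reduce T->F. Stack=[T] ptr=3 lookahead=/ remaining=[/ num - ( num ) $]
Step 9: shift /. Stack=[T /] ptr=4 lookahead=num remaining=[num - ( num ) $]
Step 10: shift num. Stack=[T / num] ptr=5 lookahead=- remaining=[- ( num ) $]
Step 11: reduce F->num. Stack=[T / F] ptr=5 lookahead=- remaining=[- ( num ) $]
Step 12: reduce T->T / F. Stack=[T] ptr=5 lookahead=- remaining=[- ( num ) $]
Step 13: reduce E->T. Stack=[E] ptr=5 lookahead=- remaining=[- ( num ) $]
Step 14: shift -. Stack=[E -] ptr=6 lookahead=( remaining=[( num ) $]
Step 15: shift (. Stack=[E - (] ptr=7 lookahead=num remaining=[num ) $]
Step 16: shift num. Stack=[E - ( num] ptr=8 lookahead=) remaining=[) $]
Step 17: reduce F->num. Stack=[E - ( F] ptr=8 lookahead=) remaining=[) $]
Step 18: reduce T->F. Stack=[E - ( T] ptr=8 lookahead=) remaining=[) $]
Step 19: reduce E->T. Stack=[E - ( E] ptr=8 lookahead=) remaining=[) $]
Step 20: shift ). Stack=[E - ( E )] ptr=9 lookahead=$ remaining=[$]
Step 21: reduce F->( E ). Stack=[E - F] ptr=9 lookahead=$ remaining=[$]
Step 22: reduce T->F. Stack=[E - T] ptr=9 lookahead=$ remaining=[$]
Step 23: reduce E->E - T. Stack=[E] ptr=9 lookahead=$ remaining=[$]
Step 24: accept. Stack=[E] ptr=9 lookahead=$ remaining=[$]

Answer: 14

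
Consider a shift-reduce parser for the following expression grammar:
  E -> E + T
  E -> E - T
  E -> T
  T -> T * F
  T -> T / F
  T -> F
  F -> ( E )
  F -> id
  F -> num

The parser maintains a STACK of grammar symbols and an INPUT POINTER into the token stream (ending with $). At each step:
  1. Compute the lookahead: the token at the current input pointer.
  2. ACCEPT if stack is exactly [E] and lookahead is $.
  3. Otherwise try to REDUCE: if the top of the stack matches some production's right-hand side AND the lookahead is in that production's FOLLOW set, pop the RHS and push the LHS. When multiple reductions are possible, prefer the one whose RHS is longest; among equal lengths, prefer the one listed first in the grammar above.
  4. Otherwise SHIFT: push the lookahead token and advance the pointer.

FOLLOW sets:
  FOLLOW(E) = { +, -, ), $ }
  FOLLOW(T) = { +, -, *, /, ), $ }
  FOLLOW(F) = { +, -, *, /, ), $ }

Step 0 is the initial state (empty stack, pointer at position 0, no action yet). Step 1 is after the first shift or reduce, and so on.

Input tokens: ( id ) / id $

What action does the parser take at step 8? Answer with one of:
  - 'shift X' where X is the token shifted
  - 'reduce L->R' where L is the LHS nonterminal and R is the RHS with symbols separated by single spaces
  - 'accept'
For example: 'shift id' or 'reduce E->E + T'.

Step 1: shift (. Stack=[(] ptr=1 lookahead=id remaining=[id ) / id $]
Step 2: shift id. Stack=[( id] ptr=2 lookahead=) remaining=[) / id $]
Step 3: reduce F->id. Stack=[( F] ptr=2 lookahead=) remaining=[) / id $]
Step 4: reduce T->F. Stack=[( T] ptr=2 lookahead=) remaining=[) / id $]
Step 5: reduce E->T. Stack=[( E] ptr=2 lookahead=) remaining=[) / id $]
Step 6: shift ). Stack=[( E )] ptr=3 lookahead=/ remaining=[/ id $]
Step 7: reduce F->( E ). Stack=[F] ptr=3 lookahead=/ remaining=[/ id $]
Step 8: reduce T->F. Stack=[T] ptr=3 lookahead=/ remaining=[/ id $]

Answer: reduce T->F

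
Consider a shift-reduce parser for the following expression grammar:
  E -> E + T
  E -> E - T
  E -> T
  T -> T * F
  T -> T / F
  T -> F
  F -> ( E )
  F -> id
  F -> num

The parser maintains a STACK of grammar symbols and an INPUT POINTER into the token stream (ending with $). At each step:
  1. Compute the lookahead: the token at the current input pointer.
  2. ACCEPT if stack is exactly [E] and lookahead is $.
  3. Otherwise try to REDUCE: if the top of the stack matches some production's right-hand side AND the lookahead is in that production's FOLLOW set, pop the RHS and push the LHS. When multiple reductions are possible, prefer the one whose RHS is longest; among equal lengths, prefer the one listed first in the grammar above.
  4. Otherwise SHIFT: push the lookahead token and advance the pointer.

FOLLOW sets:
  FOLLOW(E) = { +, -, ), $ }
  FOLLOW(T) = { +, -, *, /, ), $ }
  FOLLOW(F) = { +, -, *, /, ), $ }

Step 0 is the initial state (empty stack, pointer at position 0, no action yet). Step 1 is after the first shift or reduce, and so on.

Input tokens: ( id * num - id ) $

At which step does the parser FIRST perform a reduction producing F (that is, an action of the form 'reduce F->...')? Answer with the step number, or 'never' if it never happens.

Step 1: shift (. Stack=[(] ptr=1 lookahead=id remaining=[id * num - id ) $]
Step 2: shift id. Stack=[( id] ptr=2 lookahead=* remaining=[* num - id ) $]
Step 3: reduce F->id. Stack=[( F] ptr=2 lookahead=* remaining=[* num - id ) $]

Answer: 3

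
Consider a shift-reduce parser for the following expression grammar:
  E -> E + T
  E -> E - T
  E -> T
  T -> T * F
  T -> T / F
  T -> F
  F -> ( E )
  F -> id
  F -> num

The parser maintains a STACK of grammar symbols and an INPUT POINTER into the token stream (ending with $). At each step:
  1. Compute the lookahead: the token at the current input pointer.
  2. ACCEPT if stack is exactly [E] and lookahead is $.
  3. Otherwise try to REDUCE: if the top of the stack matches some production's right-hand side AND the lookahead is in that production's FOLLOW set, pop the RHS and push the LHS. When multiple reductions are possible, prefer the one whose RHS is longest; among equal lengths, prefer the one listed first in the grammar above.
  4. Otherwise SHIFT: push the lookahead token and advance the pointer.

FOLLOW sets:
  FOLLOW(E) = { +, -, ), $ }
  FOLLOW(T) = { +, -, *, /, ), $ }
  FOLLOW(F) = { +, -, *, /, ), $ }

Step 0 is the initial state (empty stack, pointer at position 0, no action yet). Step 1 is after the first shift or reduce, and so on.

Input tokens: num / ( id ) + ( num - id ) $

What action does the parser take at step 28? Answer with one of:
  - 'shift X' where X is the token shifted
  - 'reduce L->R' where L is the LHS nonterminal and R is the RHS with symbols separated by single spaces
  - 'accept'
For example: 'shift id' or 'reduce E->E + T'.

Answer: reduce E->E + T

Derivation:
Step 1: shift num. Stack=[num] ptr=1 lookahead=/ remaining=[/ ( id ) + ( num - id ) $]
Step 2: reduce F->num. Stack=[F] ptr=1 lookahead=/ remaining=[/ ( id ) + ( num - id ) $]
Step 3: reduce T->F. Stack=[T] ptr=1 lookahead=/ remaining=[/ ( id ) + ( num - id ) $]
Step 4: shift /. Stack=[T /] ptr=2 lookahead=( remaining=[( id ) + ( num - id ) $]
Step 5: shift (. Stack=[T / (] ptr=3 lookahead=id remaining=[id ) + ( num - id ) $]
Step 6: shift id. Stack=[T / ( id] ptr=4 lookahead=) remaining=[) + ( num - id ) $]
Step 7: reduce F->id. Stack=[T / ( F] ptr=4 lookahead=) remaining=[) + ( num - id ) $]
Step 8: reduce T->F. Stack=[T / ( T] ptr=4 lookahead=) remaining=[) + ( num - id ) $]
Step 9: reduce E->T. Stack=[T / ( E] ptr=4 lookahead=) remaining=[) + ( num - id ) $]
Step 10: shift ). Stack=[T / ( E )] ptr=5 lookahead=+ remaining=[+ ( num - id ) $]
Step 11: reduce F->( E ). Stack=[T / F] ptr=5 lookahead=+ remaining=[+ ( num - id ) $]
Step 12: reduce T->T / F. Stack=[T] ptr=5 lookahead=+ remaining=[+ ( num - id ) $]
Step 13: reduce E->T. Stack=[E] ptr=5 lookahead=+ remaining=[+ ( num - id ) $]
Step 14: shift +. Stack=[E +] ptr=6 lookahead=( remaining=[( num - id ) $]
Step 15: shift (. Stack=[E + (] ptr=7 lookahead=num remaining=[num - id ) $]
Step 16: shift num. Stack=[E + ( num] ptr=8 lookahead=- remaining=[- id ) $]
Step 17: reduce F->num. Stack=[E + ( F] ptr=8 lookahead=- remaining=[- id ) $]
Step 18: reduce T->F. Stack=[E + ( T] ptr=8 lookahead=- remaining=[- id ) $]
Step 19: reduce E->T. Stack=[E + ( E] ptr=8 lookahead=- remaining=[- id ) $]
Step 20: shift -. Stack=[E + ( E -] ptr=9 lookahead=id remaining=[id ) $]
Step 21: shift id. Stack=[E + ( E - id] ptr=10 lookahead=) remaining=[) $]
Step 22: reduce F->id. Stack=[E + ( E - F] ptr=10 lookahead=) remaining=[) $]
Step 23: reduce T->F. Stack=[E + ( E - T] ptr=10 lookahead=) remaining=[) $]
Step 24: reduce E->E - T. Stack=[E + ( E] ptr=10 lookahead=) remaining=[) $]
Step 25: shift ). Stack=[E + ( E )] ptr=11 lookahead=$ remaining=[$]
Step 26: reduce F->( E ). Stack=[E + F] ptr=11 lookahead=$ remaining=[$]
Step 27: reduce T->F. Stack=[E + T] ptr=11 lookahead=$ remaining=[$]
Step 28: reduce E->E + T. Stack=[E] ptr=11 lookahead=$ remaining=[$]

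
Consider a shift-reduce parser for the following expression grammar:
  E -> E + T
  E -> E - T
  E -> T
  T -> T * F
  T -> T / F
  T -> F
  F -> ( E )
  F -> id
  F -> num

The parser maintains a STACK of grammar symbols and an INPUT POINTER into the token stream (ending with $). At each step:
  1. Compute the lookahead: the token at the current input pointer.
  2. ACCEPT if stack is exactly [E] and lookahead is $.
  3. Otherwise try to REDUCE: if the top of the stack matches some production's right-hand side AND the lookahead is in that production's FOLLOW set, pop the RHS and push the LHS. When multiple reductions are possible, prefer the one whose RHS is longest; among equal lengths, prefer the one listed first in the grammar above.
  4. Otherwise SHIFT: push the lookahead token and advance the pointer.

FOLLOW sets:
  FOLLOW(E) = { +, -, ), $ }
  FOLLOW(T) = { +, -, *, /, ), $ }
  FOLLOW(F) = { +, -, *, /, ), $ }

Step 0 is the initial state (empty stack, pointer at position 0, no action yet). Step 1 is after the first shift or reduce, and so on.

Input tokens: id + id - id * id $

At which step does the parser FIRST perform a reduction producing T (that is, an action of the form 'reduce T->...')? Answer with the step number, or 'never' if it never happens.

Step 1: shift id. Stack=[id] ptr=1 lookahead=+ remaining=[+ id - id * id $]
Step 2: reduce F->id. Stack=[F] ptr=1 lookahead=+ remaining=[+ id - id * id $]
Step 3: reduce T->F. Stack=[T] ptr=1 lookahead=+ remaining=[+ id - id * id $]

Answer: 3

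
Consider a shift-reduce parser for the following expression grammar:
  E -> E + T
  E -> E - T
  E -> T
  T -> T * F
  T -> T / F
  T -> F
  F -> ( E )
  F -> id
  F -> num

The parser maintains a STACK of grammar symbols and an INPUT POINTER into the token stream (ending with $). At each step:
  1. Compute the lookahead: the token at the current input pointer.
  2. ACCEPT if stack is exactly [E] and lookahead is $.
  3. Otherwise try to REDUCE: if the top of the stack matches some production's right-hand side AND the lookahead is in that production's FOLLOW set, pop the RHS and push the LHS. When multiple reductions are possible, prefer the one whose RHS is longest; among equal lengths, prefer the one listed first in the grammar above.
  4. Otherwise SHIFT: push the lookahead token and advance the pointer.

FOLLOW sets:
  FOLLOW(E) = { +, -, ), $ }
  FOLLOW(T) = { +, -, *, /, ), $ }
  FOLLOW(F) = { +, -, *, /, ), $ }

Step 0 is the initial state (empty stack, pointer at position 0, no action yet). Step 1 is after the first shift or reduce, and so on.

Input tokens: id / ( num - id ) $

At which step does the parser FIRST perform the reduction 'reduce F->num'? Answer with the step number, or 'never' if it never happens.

Answer: 7

Derivation:
Step 1: shift id. Stack=[id] ptr=1 lookahead=/ remaining=[/ ( num - id ) $]
Step 2: reduce F->id. Stack=[F] ptr=1 lookahead=/ remaining=[/ ( num - id ) $]
Step 3: reduce T->F. Stack=[T] ptr=1 lookahead=/ remaining=[/ ( num - id ) $]
Step 4: shift /. Stack=[T /] ptr=2 lookahead=( remaining=[( num - id ) $]
Step 5: shift (. Stack=[T / (] ptr=3 lookahead=num remaining=[num - id ) $]
Step 6: shift num. Stack=[T / ( num] ptr=4 lookahead=- remaining=[- id ) $]
Step 7: reduce F->num. Stack=[T / ( F] ptr=4 lookahead=- remaining=[- id ) $]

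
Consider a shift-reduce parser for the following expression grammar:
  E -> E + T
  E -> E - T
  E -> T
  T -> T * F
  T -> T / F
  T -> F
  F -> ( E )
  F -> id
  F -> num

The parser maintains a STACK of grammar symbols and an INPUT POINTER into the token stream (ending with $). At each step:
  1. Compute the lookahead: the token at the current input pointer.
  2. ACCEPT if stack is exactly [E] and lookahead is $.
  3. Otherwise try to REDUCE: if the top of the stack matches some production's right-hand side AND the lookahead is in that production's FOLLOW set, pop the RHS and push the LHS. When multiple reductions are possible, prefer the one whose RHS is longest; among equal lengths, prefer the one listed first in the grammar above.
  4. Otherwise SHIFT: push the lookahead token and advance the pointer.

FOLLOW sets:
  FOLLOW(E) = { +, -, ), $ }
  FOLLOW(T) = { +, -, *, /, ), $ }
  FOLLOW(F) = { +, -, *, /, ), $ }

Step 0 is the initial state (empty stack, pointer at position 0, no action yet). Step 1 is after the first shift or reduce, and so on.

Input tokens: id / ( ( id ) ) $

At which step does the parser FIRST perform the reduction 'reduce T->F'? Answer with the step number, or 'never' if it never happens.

Answer: 3

Derivation:
Step 1: shift id. Stack=[id] ptr=1 lookahead=/ remaining=[/ ( ( id ) ) $]
Step 2: reduce F->id. Stack=[F] ptr=1 lookahead=/ remaining=[/ ( ( id ) ) $]
Step 3: reduce T->F. Stack=[T] ptr=1 lookahead=/ remaining=[/ ( ( id ) ) $]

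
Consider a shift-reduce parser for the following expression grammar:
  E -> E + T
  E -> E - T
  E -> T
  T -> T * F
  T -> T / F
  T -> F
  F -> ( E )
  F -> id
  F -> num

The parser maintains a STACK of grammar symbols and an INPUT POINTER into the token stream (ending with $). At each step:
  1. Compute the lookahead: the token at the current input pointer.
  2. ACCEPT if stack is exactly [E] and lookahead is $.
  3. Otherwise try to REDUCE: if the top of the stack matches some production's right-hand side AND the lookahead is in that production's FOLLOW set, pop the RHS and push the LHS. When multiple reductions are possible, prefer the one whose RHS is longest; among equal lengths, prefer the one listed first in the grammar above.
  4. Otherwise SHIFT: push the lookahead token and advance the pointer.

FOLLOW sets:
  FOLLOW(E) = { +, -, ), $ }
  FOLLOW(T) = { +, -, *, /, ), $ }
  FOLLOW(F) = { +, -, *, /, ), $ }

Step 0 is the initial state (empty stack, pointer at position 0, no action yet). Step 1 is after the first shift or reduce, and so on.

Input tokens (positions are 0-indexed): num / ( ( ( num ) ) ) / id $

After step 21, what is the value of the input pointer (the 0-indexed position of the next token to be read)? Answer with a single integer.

Step 1: shift num. Stack=[num] ptr=1 lookahead=/ remaining=[/ ( ( ( num ) ) ) / id $]
Step 2: reduce F->num. Stack=[F] ptr=1 lookahead=/ remaining=[/ ( ( ( num ) ) ) / id $]
Step 3: reduce T->F. Stack=[T] ptr=1 lookahead=/ remaining=[/ ( ( ( num ) ) ) / id $]
Step 4: shift /. Stack=[T /] ptr=2 lookahead=( remaining=[( ( ( num ) ) ) / id $]
Step 5: shift (. Stack=[T / (] ptr=3 lookahead=( remaining=[( ( num ) ) ) / id $]
Step 6: shift (. Stack=[T / ( (] ptr=4 lookahead=( remaining=[( num ) ) ) / id $]
Step 7: shift (. Stack=[T / ( ( (] ptr=5 lookahead=num remaining=[num ) ) ) / id $]
Step 8: shift num. Stack=[T / ( ( ( num] ptr=6 lookahead=) remaining=[) ) ) / id $]
Step 9: reduce F->num. Stack=[T / ( ( ( F] ptr=6 lookahead=) remaining=[) ) ) / id $]
Step 10: reduce T->F. Stack=[T / ( ( ( T] ptr=6 lookahead=) remaining=[) ) ) / id $]
Step 11: reduce E->T. Stack=[T / ( ( ( E] ptr=6 lookahead=) remaining=[) ) ) / id $]
Step 12: shift ). Stack=[T / ( ( ( E )] ptr=7 lookahead=) remaining=[) ) / id $]
Step 13: reduce F->( E ). Stack=[T / ( ( F] ptr=7 lookahead=) remaining=[) ) / id $]
Step 14: reduce T->F. Stack=[T / ( ( T] ptr=7 lookahead=) remaining=[) ) / id $]
Step 15: reduce E->T. Stack=[T / ( ( E] ptr=7 lookahead=) remaining=[) ) / id $]
Step 16: shift ). Stack=[T / ( ( E )] ptr=8 lookahead=) remaining=[) / id $]
Step 17: reduce F->( E ). Stack=[T / ( F] ptr=8 lookahead=) remaining=[) / id $]
Step 18: reduce T->F. Stack=[T / ( T] ptr=8 lookahead=) remaining=[) / id $]
Step 19: reduce E->T. Stack=[T / ( E] ptr=8 lookahead=) remaining=[) / id $]
Step 20: shift ). Stack=[T / ( E )] ptr=9 lookahead=/ remaining=[/ id $]
Step 21: reduce F->( E ). Stack=[T / F] ptr=9 lookahead=/ remaining=[/ id $]

Answer: 9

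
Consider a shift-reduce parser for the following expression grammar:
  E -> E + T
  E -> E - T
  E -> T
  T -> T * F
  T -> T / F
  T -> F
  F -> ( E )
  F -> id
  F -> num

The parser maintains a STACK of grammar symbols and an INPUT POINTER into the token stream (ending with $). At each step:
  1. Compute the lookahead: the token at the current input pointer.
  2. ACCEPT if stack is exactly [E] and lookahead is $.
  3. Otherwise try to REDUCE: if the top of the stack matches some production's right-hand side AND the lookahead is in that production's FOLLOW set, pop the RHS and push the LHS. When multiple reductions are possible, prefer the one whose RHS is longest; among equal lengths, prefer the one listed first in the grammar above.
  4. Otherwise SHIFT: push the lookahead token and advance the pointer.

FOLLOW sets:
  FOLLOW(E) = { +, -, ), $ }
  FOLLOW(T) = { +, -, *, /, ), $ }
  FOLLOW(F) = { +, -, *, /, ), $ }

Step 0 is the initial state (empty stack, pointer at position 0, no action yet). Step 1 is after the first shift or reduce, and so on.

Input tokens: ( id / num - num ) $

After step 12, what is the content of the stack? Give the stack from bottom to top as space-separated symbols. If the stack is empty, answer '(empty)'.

Answer: ( E - F

Derivation:
Step 1: shift (. Stack=[(] ptr=1 lookahead=id remaining=[id / num - num ) $]
Step 2: shift id. Stack=[( id] ptr=2 lookahead=/ remaining=[/ num - num ) $]
Step 3: reduce F->id. Stack=[( F] ptr=2 lookahead=/ remaining=[/ num - num ) $]
Step 4: reduce T->F. Stack=[( T] ptr=2 lookahead=/ remaining=[/ num - num ) $]
Step 5: shift /. Stack=[( T /] ptr=3 lookahead=num remaining=[num - num ) $]
Step 6: shift num. Stack=[( T / num] ptr=4 lookahead=- remaining=[- num ) $]
Step 7: reduce F->num. Stack=[( T / F] ptr=4 lookahead=- remaining=[- num ) $]
Step 8: reduce T->T / F. Stack=[( T] ptr=4 lookahead=- remaining=[- num ) $]
Step 9: reduce E->T. Stack=[( E] ptr=4 lookahead=- remaining=[- num ) $]
Step 10: shift -. Stack=[( E -] ptr=5 lookahead=num remaining=[num ) $]
Step 11: shift num. Stack=[( E - num] ptr=6 lookahead=) remaining=[) $]
Step 12: reduce F->num. Stack=[( E - F] ptr=6 lookahead=) remaining=[) $]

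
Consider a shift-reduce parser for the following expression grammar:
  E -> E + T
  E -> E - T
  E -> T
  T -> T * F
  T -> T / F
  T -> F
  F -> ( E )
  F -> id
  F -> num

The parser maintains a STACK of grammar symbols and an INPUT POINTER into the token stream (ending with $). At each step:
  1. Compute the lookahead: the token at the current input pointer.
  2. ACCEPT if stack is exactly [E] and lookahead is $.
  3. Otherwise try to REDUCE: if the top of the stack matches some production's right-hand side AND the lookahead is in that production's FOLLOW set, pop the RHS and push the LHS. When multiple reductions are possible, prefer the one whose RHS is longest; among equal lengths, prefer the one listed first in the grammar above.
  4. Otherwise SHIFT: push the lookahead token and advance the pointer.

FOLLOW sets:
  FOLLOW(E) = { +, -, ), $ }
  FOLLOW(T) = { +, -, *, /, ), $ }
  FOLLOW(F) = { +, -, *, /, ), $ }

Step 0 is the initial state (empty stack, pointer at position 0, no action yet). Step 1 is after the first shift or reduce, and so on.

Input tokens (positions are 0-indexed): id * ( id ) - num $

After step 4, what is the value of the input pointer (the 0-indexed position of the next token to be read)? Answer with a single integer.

Step 1: shift id. Stack=[id] ptr=1 lookahead=* remaining=[* ( id ) - num $]
Step 2: reduce F->id. Stack=[F] ptr=1 lookahead=* remaining=[* ( id ) - num $]
Step 3: reduce T->F. Stack=[T] ptr=1 lookahead=* remaining=[* ( id ) - num $]
Step 4: shift *. Stack=[T *] ptr=2 lookahead=( remaining=[( id ) - num $]

Answer: 2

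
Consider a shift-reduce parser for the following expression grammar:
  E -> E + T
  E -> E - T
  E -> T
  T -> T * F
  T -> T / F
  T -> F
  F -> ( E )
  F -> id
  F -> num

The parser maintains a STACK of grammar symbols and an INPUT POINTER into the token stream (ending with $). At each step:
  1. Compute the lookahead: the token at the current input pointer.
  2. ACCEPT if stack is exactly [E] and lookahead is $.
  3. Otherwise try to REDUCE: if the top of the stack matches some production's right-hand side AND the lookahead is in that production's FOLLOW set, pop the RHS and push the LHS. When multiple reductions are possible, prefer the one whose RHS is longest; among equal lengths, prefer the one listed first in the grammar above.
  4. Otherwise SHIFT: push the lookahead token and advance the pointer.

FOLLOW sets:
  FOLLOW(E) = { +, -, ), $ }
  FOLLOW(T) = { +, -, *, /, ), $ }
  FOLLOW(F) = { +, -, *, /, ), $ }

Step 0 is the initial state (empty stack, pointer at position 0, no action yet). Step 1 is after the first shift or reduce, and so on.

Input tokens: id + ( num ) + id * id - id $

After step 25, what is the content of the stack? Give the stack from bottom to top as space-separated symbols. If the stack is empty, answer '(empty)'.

Answer: E - id

Derivation:
Step 1: shift id. Stack=[id] ptr=1 lookahead=+ remaining=[+ ( num ) + id * id - id $]
Step 2: reduce F->id. Stack=[F] ptr=1 lookahead=+ remaining=[+ ( num ) + id * id - id $]
Step 3: reduce T->F. Stack=[T] ptr=1 lookahead=+ remaining=[+ ( num ) + id * id - id $]
Step 4: reduce E->T. Stack=[E] ptr=1 lookahead=+ remaining=[+ ( num ) + id * id - id $]
Step 5: shift +. Stack=[E +] ptr=2 lookahead=( remaining=[( num ) + id * id - id $]
Step 6: shift (. Stack=[E + (] ptr=3 lookahead=num remaining=[num ) + id * id - id $]
Step 7: shift num. Stack=[E + ( num] ptr=4 lookahead=) remaining=[) + id * id - id $]
Step 8: reduce F->num. Stack=[E + ( F] ptr=4 lookahead=) remaining=[) + id * id - id $]
Step 9: reduce T->F. Stack=[E + ( T] ptr=4 lookahead=) remaining=[) + id * id - id $]
Step 10: reduce E->T. Stack=[E + ( E] ptr=4 lookahead=) remaining=[) + id * id - id $]
Step 11: shift ). Stack=[E + ( E )] ptr=5 lookahead=+ remaining=[+ id * id - id $]
Step 12: reduce F->( E ). Stack=[E + F] ptr=5 lookahead=+ remaining=[+ id * id - id $]
Step 13: reduce T->F. Stack=[E + T] ptr=5 lookahead=+ remaining=[+ id * id - id $]
Step 14: reduce E->E + T. Stack=[E] ptr=5 lookahead=+ remaining=[+ id * id - id $]
Step 15: shift +. Stack=[E +] ptr=6 lookahead=id remaining=[id * id - id $]
Step 16: shift id. Stack=[E + id] ptr=7 lookahead=* remaining=[* id - id $]
Step 17: reduce F->id. Stack=[E + F] ptr=7 lookahead=* remaining=[* id - id $]
Step 18: reduce T->F. Stack=[E + T] ptr=7 lookahead=* remaining=[* id - id $]
Step 19: shift *. Stack=[E + T *] ptr=8 lookahead=id remaining=[id - id $]
Step 20: shift id. Stack=[E + T * id] ptr=9 lookahead=- remaining=[- id $]
Step 21: reduce F->id. Stack=[E + T * F] ptr=9 lookahead=- remaining=[- id $]
Step 22: reduce T->T * F. Stack=[E + T] ptr=9 lookahead=- remaining=[- id $]
Step 23: reduce E->E + T. Stack=[E] ptr=9 lookahead=- remaining=[- id $]
Step 24: shift -. Stack=[E -] ptr=10 lookahead=id remaining=[id $]
Step 25: shift id. Stack=[E - id] ptr=11 lookahead=$ remaining=[$]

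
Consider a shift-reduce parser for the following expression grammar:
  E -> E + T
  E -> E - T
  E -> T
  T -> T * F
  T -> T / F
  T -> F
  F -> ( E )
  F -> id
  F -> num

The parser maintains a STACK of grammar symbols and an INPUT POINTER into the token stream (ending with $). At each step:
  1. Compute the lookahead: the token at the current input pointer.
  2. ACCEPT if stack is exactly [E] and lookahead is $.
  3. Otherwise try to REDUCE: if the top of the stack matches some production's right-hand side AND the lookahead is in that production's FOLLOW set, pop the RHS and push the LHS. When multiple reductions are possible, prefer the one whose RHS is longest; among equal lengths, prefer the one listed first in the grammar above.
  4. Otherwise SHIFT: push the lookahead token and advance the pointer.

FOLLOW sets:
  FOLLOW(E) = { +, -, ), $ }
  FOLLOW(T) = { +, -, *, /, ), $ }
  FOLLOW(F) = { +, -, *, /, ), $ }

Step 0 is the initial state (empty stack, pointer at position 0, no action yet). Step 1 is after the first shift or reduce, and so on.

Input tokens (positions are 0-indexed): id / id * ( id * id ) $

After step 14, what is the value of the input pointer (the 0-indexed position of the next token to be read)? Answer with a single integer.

Answer: 8

Derivation:
Step 1: shift id. Stack=[id] ptr=1 lookahead=/ remaining=[/ id * ( id * id ) $]
Step 2: reduce F->id. Stack=[F] ptr=1 lookahead=/ remaining=[/ id * ( id * id ) $]
Step 3: reduce T->F. Stack=[T] ptr=1 lookahead=/ remaining=[/ id * ( id * id ) $]
Step 4: shift /. Stack=[T /] ptr=2 lookahead=id remaining=[id * ( id * id ) $]
Step 5: shift id. Stack=[T / id] ptr=3 lookahead=* remaining=[* ( id * id ) $]
Step 6: reduce F->id. Stack=[T / F] ptr=3 lookahead=* remaining=[* ( id * id ) $]
Step 7: reduce T->T / F. Stack=[T] ptr=3 lookahead=* remaining=[* ( id * id ) $]
Step 8: shift *. Stack=[T *] ptr=4 lookahead=( remaining=[( id * id ) $]
Step 9: shift (. Stack=[T * (] ptr=5 lookahead=id remaining=[id * id ) $]
Step 10: shift id. Stack=[T * ( id] ptr=6 lookahead=* remaining=[* id ) $]
Step 11: reduce F->id. Stack=[T * ( F] ptr=6 lookahead=* remaining=[* id ) $]
Step 12: reduce T->F. Stack=[T * ( T] ptr=6 lookahead=* remaining=[* id ) $]
Step 13: shift *. Stack=[T * ( T *] ptr=7 lookahead=id remaining=[id ) $]
Step 14: shift id. Stack=[T * ( T * id] ptr=8 lookahead=) remaining=[) $]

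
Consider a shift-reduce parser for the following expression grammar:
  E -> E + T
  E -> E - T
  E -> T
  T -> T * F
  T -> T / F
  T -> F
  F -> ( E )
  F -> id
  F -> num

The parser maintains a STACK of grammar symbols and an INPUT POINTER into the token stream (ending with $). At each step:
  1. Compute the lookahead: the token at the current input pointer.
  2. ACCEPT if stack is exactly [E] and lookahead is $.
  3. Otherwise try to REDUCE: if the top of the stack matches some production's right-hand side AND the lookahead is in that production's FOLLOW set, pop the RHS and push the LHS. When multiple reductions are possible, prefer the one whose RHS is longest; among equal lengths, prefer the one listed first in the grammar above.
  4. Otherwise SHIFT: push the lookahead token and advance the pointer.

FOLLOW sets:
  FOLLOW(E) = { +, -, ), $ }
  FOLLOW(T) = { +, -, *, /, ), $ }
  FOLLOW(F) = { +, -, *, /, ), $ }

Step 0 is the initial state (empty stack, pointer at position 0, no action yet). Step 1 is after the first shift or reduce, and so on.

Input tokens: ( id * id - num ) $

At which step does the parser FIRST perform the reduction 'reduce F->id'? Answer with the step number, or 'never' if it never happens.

Answer: 3

Derivation:
Step 1: shift (. Stack=[(] ptr=1 lookahead=id remaining=[id * id - num ) $]
Step 2: shift id. Stack=[( id] ptr=2 lookahead=* remaining=[* id - num ) $]
Step 3: reduce F->id. Stack=[( F] ptr=2 lookahead=* remaining=[* id - num ) $]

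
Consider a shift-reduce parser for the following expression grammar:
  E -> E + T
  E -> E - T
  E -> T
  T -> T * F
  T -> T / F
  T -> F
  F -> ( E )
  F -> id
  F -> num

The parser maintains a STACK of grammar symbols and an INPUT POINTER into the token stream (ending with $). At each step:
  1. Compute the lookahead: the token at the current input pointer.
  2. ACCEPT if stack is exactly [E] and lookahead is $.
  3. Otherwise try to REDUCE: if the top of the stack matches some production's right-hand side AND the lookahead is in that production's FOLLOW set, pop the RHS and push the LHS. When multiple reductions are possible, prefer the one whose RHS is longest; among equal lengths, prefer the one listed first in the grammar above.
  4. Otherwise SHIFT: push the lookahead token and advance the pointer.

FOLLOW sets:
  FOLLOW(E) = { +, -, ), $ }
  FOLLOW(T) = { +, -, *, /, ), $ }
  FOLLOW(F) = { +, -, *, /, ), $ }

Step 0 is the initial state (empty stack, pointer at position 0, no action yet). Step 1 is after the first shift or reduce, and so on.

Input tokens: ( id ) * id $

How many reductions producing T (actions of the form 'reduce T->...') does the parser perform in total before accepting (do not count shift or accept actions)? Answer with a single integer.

Answer: 3

Derivation:
Step 1: shift (. Stack=[(] ptr=1 lookahead=id remaining=[id ) * id $]
Step 2: shift id. Stack=[( id] ptr=2 lookahead=) remaining=[) * id $]
Step 3: reduce F->id. Stack=[( F] ptr=2 lookahead=) remaining=[) * id $]
Step 4: reduce T->F. Stack=[( T] ptr=2 lookahead=) remaining=[) * id $]
Step 5: reduce E->T. Stack=[( E] ptr=2 lookahead=) remaining=[) * id $]
Step 6: shift ). Stack=[( E )] ptr=3 lookahead=* remaining=[* id $]
Step 7: reduce F->( E ). Stack=[F] ptr=3 lookahead=* remaining=[* id $]
Step 8: reduce T->F. Stack=[T] ptr=3 lookahead=* remaining=[* id $]
Step 9: shift *. Stack=[T *] ptr=4 lookahead=id remaining=[id $]
Step 10: shift id. Stack=[T * id] ptr=5 lookahead=$ remaining=[$]
Step 11: reduce F->id. Stack=[T * F] ptr=5 lookahead=$ remaining=[$]
Step 12: reduce T->T * F. Stack=[T] ptr=5 lookahead=$ remaining=[$]
Step 13: reduce E->T. Stack=[E] ptr=5 lookahead=$ remaining=[$]
Step 14: accept. Stack=[E] ptr=5 lookahead=$ remaining=[$]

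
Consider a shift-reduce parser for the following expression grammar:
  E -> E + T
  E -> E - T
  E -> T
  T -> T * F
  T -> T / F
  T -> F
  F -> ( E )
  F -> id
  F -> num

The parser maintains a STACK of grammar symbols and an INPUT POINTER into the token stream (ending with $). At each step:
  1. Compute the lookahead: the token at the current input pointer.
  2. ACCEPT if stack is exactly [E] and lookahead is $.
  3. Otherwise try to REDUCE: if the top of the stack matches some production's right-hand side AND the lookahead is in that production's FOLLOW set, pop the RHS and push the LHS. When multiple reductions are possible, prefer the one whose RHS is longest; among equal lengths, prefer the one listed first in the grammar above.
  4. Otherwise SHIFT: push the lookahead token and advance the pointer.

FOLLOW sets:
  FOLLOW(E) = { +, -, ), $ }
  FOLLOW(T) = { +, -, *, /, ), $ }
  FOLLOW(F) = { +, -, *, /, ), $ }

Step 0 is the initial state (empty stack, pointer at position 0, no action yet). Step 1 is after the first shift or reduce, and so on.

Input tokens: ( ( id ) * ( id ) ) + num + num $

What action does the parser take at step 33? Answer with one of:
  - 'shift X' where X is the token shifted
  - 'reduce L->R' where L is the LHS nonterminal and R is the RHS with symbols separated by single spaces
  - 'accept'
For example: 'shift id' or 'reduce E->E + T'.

Answer: reduce E->E + T

Derivation:
Step 1: shift (. Stack=[(] ptr=1 lookahead=( remaining=[( id ) * ( id ) ) + num + num $]
Step 2: shift (. Stack=[( (] ptr=2 lookahead=id remaining=[id ) * ( id ) ) + num + num $]
Step 3: shift id. Stack=[( ( id] ptr=3 lookahead=) remaining=[) * ( id ) ) + num + num $]
Step 4: reduce F->id. Stack=[( ( F] ptr=3 lookahead=) remaining=[) * ( id ) ) + num + num $]
Step 5: reduce T->F. Stack=[( ( T] ptr=3 lookahead=) remaining=[) * ( id ) ) + num + num $]
Step 6: reduce E->T. Stack=[( ( E] ptr=3 lookahead=) remaining=[) * ( id ) ) + num + num $]
Step 7: shift ). Stack=[( ( E )] ptr=4 lookahead=* remaining=[* ( id ) ) + num + num $]
Step 8: reduce F->( E ). Stack=[( F] ptr=4 lookahead=* remaining=[* ( id ) ) + num + num $]
Step 9: reduce T->F. Stack=[( T] ptr=4 lookahead=* remaining=[* ( id ) ) + num + num $]
Step 10: shift *. Stack=[( T *] ptr=5 lookahead=( remaining=[( id ) ) + num + num $]
Step 11: shift (. Stack=[( T * (] ptr=6 lookahead=id remaining=[id ) ) + num + num $]
Step 12: shift id. Stack=[( T * ( id] ptr=7 lookahead=) remaining=[) ) + num + num $]
Step 13: reduce F->id. Stack=[( T * ( F] ptr=7 lookahead=) remaining=[) ) + num + num $]
Step 14: reduce T->F. Stack=[( T * ( T] ptr=7 lookahead=) remaining=[) ) + num + num $]
Step 15: reduce E->T. Stack=[( T * ( E] ptr=7 lookahead=) remaining=[) ) + num + num $]
Step 16: shift ). Stack=[( T * ( E )] ptr=8 lookahead=) remaining=[) + num + num $]
Step 17: reduce F->( E ). Stack=[( T * F] ptr=8 lookahead=) remaining=[) + num + num $]
Step 18: reduce T->T * F. Stack=[( T] ptr=8 lookahead=) remaining=[) + num + num $]
Step 19: reduce E->T. Stack=[( E] ptr=8 lookahead=) remaining=[) + num + num $]
Step 20: shift ). Stack=[( E )] ptr=9 lookahead=+ remaining=[+ num + num $]
Step 21: reduce F->( E ). Stack=[F] ptr=9 lookahead=+ remaining=[+ num + num $]
Step 22: reduce T->F. Stack=[T] ptr=9 lookahead=+ remaining=[+ num + num $]
Step 23: reduce E->T. Stack=[E] ptr=9 lookahead=+ remaining=[+ num + num $]
Step 24: shift +. Stack=[E +] ptr=10 lookahead=num remaining=[num + num $]
Step 25: shift num. Stack=[E + num] ptr=11 lookahead=+ remaining=[+ num $]
Step 26: reduce F->num. Stack=[E + F] ptr=11 lookahead=+ remaining=[+ num $]
Step 27: reduce T->F. Stack=[E + T] ptr=11 lookahead=+ remaining=[+ num $]
Step 28: reduce E->E + T. Stack=[E] ptr=11 lookahead=+ remaining=[+ num $]
Step 29: shift +. Stack=[E +] ptr=12 lookahead=num remaining=[num $]
Step 30: shift num. Stack=[E + num] ptr=13 lookahead=$ remaining=[$]
Step 31: reduce F->num. Stack=[E + F] ptr=13 lookahead=$ remaining=[$]
Step 32: reduce T->F. Stack=[E + T] ptr=13 lookahead=$ remaining=[$]
Step 33: reduce E->E + T. Stack=[E] ptr=13 lookahead=$ remaining=[$]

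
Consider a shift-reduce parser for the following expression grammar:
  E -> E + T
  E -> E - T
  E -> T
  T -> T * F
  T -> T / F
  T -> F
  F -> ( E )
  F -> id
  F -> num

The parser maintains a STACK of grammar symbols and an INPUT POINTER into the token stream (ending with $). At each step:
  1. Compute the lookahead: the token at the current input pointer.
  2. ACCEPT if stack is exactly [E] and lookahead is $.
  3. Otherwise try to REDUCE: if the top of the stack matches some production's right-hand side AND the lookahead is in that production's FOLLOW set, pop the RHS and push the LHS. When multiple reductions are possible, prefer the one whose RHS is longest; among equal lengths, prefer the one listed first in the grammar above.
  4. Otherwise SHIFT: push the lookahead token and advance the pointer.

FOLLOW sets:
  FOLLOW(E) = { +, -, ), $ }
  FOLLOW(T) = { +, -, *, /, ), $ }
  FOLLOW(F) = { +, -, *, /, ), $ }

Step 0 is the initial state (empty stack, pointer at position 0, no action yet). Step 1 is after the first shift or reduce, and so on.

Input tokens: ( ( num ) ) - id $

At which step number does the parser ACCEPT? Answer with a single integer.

Answer: 20

Derivation:
Step 1: shift (. Stack=[(] ptr=1 lookahead=( remaining=[( num ) ) - id $]
Step 2: shift (. Stack=[( (] ptr=2 lookahead=num remaining=[num ) ) - id $]
Step 3: shift num. Stack=[( ( num] ptr=3 lookahead=) remaining=[) ) - id $]
Step 4: reduce F->num. Stack=[( ( F] ptr=3 lookahead=) remaining=[) ) - id $]
Step 5: reduce T->F. Stack=[( ( T] ptr=3 lookahead=) remaining=[) ) - id $]
Step 6: reduce E->T. Stack=[( ( E] ptr=3 lookahead=) remaining=[) ) - id $]
Step 7: shift ). Stack=[( ( E )] ptr=4 lookahead=) remaining=[) - id $]
Step 8: reduce F->( E ). Stack=[( F] ptr=4 lookahead=) remaining=[) - id $]
Step 9: reduce T->F. Stack=[( T] ptr=4 lookahead=) remaining=[) - id $]
Step 10: reduce E->T. Stack=[( E] ptr=4 lookahead=) remaining=[) - id $]
Step 11: shift ). Stack=[( E )] ptr=5 lookahead=- remaining=[- id $]
Step 12: reduce F->( E ). Stack=[F] ptr=5 lookahead=- remaining=[- id $]
Step 13: reduce T->F. Stack=[T] ptr=5 lookahead=- remaining=[- id $]
Step 14: reduce E->T. Stack=[E] ptr=5 lookahead=- remaining=[- id $]
Step 15: shift -. Stack=[E -] ptr=6 lookahead=id remaining=[id $]
Step 16: shift id. Stack=[E - id] ptr=7 lookahead=$ remaining=[$]
Step 17: reduce F->id. Stack=[E - F] ptr=7 lookahead=$ remaining=[$]
Step 18: reduce T->F. Stack=[E - T] ptr=7 lookahead=$ remaining=[$]
Step 19: reduce E->E - T. Stack=[E] ptr=7 lookahead=$ remaining=[$]
Step 20: accept. Stack=[E] ptr=7 lookahead=$ remaining=[$]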